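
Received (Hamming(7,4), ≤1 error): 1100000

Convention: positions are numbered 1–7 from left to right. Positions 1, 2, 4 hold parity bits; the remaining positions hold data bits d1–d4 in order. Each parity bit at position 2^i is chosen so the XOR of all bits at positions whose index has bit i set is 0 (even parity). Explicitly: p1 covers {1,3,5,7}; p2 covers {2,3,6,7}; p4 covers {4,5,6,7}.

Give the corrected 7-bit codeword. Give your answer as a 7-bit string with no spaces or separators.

s1 (pos 1,3,5,7): 1⊕0⊕0⊕0 = 1
s2 (pos 2,3,6,7): 1⊕0⊕0⊕0 = 1
s4 (pos 4,5,6,7): 0⊕0⊕0⊕0 = 0
Syndrome s4…s1 = 011 → error at position 3.
Flip position 3: 1100000 → 1110000

1110000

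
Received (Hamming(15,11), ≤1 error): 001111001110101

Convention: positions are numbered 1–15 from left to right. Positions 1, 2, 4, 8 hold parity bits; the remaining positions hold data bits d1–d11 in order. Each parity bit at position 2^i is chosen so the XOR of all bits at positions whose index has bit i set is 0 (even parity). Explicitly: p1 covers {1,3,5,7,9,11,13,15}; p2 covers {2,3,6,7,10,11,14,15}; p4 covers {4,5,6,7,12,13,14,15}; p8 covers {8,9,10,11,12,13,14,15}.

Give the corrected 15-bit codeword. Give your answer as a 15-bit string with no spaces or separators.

s1 (pos 1,3,5,7,9,11,13,15): 0⊕1⊕1⊕0⊕1⊕1⊕1⊕1 = 0
s2 (pos 2,3,6,7,10,11,14,15): 0⊕1⊕1⊕0⊕1⊕1⊕0⊕1 = 1
s4 (pos 4,5,6,7,12,13,14,15): 1⊕1⊕1⊕0⊕0⊕1⊕0⊕1 = 1
s8 (pos 8,9,10,11,12,13,14,15): 0⊕1⊕1⊕1⊕0⊕1⊕0⊕1 = 1
Syndrome s8…s1 = 1110 → error at position 14.
Flip position 14: 001111001110101 → 001111001110111

001111001110111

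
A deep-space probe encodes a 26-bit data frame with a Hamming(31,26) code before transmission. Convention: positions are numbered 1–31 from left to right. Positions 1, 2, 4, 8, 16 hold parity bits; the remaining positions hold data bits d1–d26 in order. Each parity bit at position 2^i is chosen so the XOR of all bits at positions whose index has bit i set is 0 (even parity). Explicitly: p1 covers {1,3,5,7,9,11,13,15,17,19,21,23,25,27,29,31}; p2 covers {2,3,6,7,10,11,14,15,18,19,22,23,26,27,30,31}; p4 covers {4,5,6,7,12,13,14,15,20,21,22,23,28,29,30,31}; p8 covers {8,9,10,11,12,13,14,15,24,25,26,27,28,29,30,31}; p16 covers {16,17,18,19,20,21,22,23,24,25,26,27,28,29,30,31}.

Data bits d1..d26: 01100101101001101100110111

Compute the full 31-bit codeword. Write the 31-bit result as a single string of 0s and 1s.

Place data at non-parity positions: p1 p2 0 p4 1 1 0 p8 0 1 0 1 1 0 1 p16 0 0 1 1 0 1 1 0 0 1 1 0 1 1 1
p1 (pos 1,3,5,7,9,11,13,15,17,19,21,23,25,27,29,31): XOR of data positions = 0⊕1⊕0⊕0⊕0⊕1⊕1⊕0⊕1⊕0⊕1⊕0⊕1⊕1⊕1 = 0
p2 (pos 2,3,6,7,10,11,14,15,18,19,22,23,26,27,30,31): XOR of data positions = 0⊕1⊕0⊕1⊕0⊕0⊕1⊕0⊕1⊕1⊕1⊕1⊕1⊕1⊕1 = 0
p4 (pos 4,5,6,7,12,13,14,15,20,21,22,23,28,29,30,31): XOR of data positions = 1⊕1⊕0⊕1⊕1⊕0⊕1⊕1⊕0⊕1⊕1⊕0⊕1⊕1⊕1 = 1
p8 (pos 8,9,10,11,12,13,14,15,24,25,26,27,28,29,30,31): XOR of data positions = 0⊕1⊕0⊕1⊕1⊕0⊕1⊕0⊕0⊕1⊕1⊕0⊕1⊕1⊕1 = 1
p16 (pos 16,17,18,19,20,21,22,23,24,25,26,27,28,29,30,31): XOR of data positions = 0⊕0⊕1⊕1⊕0⊕1⊕1⊕0⊕0⊕1⊕1⊕0⊕1⊕1⊕1 = 1
Codeword: 0001110101011011001101100110111

0001110101011011001101100110111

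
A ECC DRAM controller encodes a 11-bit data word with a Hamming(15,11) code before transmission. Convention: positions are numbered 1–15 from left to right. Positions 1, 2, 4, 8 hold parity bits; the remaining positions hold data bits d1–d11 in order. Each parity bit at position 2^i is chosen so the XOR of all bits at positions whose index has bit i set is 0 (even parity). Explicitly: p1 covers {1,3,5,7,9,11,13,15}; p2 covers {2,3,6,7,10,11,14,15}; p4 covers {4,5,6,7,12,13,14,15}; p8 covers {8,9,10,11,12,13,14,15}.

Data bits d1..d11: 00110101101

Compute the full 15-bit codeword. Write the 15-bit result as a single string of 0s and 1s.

Place data at non-parity positions: p1 p2 0 p4 0 1 1 p8 0 1 0 1 1 0 1
p1 (pos 1,3,5,7,9,11,13,15): XOR of data positions = 0⊕0⊕1⊕0⊕0⊕1⊕1 = 1
p2 (pos 2,3,6,7,10,11,14,15): XOR of data positions = 0⊕1⊕1⊕1⊕0⊕0⊕1 = 0
p4 (pos 4,5,6,7,12,13,14,15): XOR of data positions = 0⊕1⊕1⊕1⊕1⊕0⊕1 = 1
p8 (pos 8,9,10,11,12,13,14,15): XOR of data positions = 0⊕1⊕0⊕1⊕1⊕0⊕1 = 0
Codeword: 100101100101101

100101100101101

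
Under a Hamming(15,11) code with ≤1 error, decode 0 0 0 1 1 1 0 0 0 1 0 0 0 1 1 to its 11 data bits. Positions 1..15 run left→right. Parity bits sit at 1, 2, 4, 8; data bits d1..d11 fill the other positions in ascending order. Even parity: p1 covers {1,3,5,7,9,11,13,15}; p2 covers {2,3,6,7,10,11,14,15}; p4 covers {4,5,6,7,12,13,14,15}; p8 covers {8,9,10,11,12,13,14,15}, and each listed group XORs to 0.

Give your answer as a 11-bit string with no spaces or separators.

01100101011

s1 (pos 1,3,5,7,9,11,13,15): 0⊕0⊕1⊕0⊕0⊕0⊕0⊕1 = 0
s2 (pos 2,3,6,7,10,11,14,15): 0⊕0⊕1⊕0⊕1⊕0⊕1⊕1 = 0
s4 (pos 4,5,6,7,12,13,14,15): 1⊕1⊕1⊕0⊕0⊕0⊕1⊕1 = 1
s8 (pos 8,9,10,11,12,13,14,15): 0⊕0⊕1⊕0⊕0⊕0⊕1⊕1 = 1
Syndrome s8…s1 = 1100 → error at position 12.
Flip position 12: 000111000100011 → 000111000101011
Read data bits from positions 3,5,6,7,9,10,11,12,13,14,15: 01100101011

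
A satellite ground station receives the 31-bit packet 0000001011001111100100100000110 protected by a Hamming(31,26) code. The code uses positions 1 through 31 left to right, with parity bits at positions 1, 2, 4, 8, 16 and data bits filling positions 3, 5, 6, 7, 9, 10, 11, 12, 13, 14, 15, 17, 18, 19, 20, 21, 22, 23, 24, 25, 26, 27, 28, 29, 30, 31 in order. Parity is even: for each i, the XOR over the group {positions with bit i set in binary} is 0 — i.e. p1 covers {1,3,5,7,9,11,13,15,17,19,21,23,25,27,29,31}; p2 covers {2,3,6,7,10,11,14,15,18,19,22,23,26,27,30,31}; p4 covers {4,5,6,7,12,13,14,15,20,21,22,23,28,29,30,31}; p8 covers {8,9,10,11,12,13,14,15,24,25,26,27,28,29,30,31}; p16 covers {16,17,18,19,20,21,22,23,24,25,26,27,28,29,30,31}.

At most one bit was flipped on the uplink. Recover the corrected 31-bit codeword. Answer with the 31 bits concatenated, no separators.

s1 (pos 1,3,5,7,9,11,13,15,17,19,21,23,25,27,29,31): 0⊕0⊕0⊕1⊕1⊕0⊕1⊕1⊕1⊕0⊕0⊕1⊕0⊕0⊕1⊕0 = 1
s2 (pos 2,3,6,7,10,11,14,15,18,19,22,23,26,27,30,31): 0⊕0⊕0⊕1⊕1⊕0⊕1⊕1⊕0⊕0⊕0⊕1⊕0⊕0⊕1⊕0 = 0
s4 (pos 4,5,6,7,12,13,14,15,20,21,22,23,28,29,30,31): 0⊕0⊕0⊕1⊕0⊕1⊕1⊕1⊕1⊕0⊕0⊕1⊕0⊕1⊕1⊕0 = 0
s8 (pos 8,9,10,11,12,13,14,15,24,25,26,27,28,29,30,31): 0⊕1⊕1⊕0⊕0⊕1⊕1⊕1⊕0⊕0⊕0⊕0⊕0⊕1⊕1⊕0 = 1
s16 (pos 16,17,18,19,20,21,22,23,24,25,26,27,28,29,30,31): 1⊕1⊕0⊕0⊕1⊕0⊕0⊕1⊕0⊕0⊕0⊕0⊕0⊕1⊕1⊕0 = 0
Syndrome s16…s1 = 01001 → error at position 9.
Flip position 9: 0000001011001111100100100000110 → 0000001001001111100100100000110

0000001001001111100100100000110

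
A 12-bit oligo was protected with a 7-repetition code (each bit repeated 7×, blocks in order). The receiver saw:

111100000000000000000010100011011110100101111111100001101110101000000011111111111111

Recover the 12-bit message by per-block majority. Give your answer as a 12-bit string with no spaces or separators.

100010101011

Block 1 (1111000): 4 ones → 1
Block 2 (0000000): 0 ones → 0
Block 3 (0000000): 0 ones → 0
Block 4 (0101000): 2 ones → 0
Block 5 (1101111): 6 ones → 1
Block 6 (0100101): 3 ones → 0
Block 7 (1111111): 7 ones → 1
Block 8 (0000110): 2 ones → 0
Block 9 (1110101): 5 ones → 1
Block 10 (0000000): 0 ones → 0
Block 11 (1111111): 7 ones → 1
Block 12 (1111111): 7 ones → 1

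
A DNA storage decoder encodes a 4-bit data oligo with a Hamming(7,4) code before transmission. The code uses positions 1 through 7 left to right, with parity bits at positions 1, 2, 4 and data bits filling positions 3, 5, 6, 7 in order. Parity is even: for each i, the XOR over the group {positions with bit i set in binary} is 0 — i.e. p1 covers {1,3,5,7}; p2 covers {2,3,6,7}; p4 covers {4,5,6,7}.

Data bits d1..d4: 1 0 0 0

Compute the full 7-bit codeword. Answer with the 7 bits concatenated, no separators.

1110000

Place data at non-parity positions: p1 p2 1 p4 0 0 0
p1 (pos 1,3,5,7): XOR of data positions = 1⊕0⊕0 = 1
p2 (pos 2,3,6,7): XOR of data positions = 1⊕0⊕0 = 1
p4 (pos 4,5,6,7): XOR of data positions = 0⊕0⊕0 = 0
Codeword: 1110000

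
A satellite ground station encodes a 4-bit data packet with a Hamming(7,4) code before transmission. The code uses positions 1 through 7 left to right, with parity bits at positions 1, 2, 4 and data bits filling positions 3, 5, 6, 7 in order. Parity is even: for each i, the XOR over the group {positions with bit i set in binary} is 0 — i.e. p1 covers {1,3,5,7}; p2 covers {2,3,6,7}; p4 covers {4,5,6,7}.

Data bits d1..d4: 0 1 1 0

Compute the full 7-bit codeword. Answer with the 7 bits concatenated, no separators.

1100110

Place data at non-parity positions: p1 p2 0 p4 1 1 0
p1 (pos 1,3,5,7): XOR of data positions = 0⊕1⊕0 = 1
p2 (pos 2,3,6,7): XOR of data positions = 0⊕1⊕0 = 1
p4 (pos 4,5,6,7): XOR of data positions = 1⊕1⊕0 = 0
Codeword: 1100110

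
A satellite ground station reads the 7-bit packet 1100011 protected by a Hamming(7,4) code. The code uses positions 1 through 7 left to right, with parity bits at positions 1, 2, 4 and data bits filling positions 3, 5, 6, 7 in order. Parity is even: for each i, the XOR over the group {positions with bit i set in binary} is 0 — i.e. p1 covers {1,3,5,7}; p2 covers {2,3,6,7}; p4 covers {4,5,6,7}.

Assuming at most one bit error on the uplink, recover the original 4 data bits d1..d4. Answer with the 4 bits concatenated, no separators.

0011

s1 (pos 1,3,5,7): 1⊕0⊕0⊕1 = 0
s2 (pos 2,3,6,7): 1⊕0⊕1⊕1 = 1
s4 (pos 4,5,6,7): 0⊕0⊕1⊕1 = 0
Syndrome s4…s1 = 010 → error at position 2.
Flip position 2: 1100011 → 1000011
Read data bits from positions 3,5,6,7: 0011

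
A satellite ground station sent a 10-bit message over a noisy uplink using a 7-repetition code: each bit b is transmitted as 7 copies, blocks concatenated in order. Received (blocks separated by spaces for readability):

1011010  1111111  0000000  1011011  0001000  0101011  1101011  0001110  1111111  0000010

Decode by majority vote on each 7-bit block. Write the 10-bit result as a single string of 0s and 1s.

1101011010

Block 1 (1011010): 4 ones → 1
Block 2 (1111111): 7 ones → 1
Block 3 (0000000): 0 ones → 0
Block 4 (1011011): 5 ones → 1
Block 5 (0001000): 1 one → 0
Block 6 (0101011): 4 ones → 1
Block 7 (1101011): 5 ones → 1
Block 8 (0001110): 3 ones → 0
Block 9 (1111111): 7 ones → 1
Block 10 (0000010): 1 one → 0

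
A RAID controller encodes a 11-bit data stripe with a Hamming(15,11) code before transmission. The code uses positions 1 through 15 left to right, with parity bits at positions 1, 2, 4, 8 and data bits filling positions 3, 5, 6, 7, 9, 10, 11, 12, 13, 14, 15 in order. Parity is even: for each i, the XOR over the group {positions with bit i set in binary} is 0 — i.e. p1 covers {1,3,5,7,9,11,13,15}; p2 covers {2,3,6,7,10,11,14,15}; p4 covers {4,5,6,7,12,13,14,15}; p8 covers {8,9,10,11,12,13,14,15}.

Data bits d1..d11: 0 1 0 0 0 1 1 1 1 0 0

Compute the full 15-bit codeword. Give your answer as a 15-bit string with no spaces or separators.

Place data at non-parity positions: p1 p2 0 p4 1 0 0 p8 0 1 1 1 1 0 0
p1 (pos 1,3,5,7,9,11,13,15): XOR of data positions = 0⊕1⊕0⊕0⊕1⊕1⊕0 = 1
p2 (pos 2,3,6,7,10,11,14,15): XOR of data positions = 0⊕0⊕0⊕1⊕1⊕0⊕0 = 0
p4 (pos 4,5,6,7,12,13,14,15): XOR of data positions = 1⊕0⊕0⊕1⊕1⊕0⊕0 = 1
p8 (pos 8,9,10,11,12,13,14,15): XOR of data positions = 0⊕1⊕1⊕1⊕1⊕0⊕0 = 0
Codeword: 100110000111100

100110000111100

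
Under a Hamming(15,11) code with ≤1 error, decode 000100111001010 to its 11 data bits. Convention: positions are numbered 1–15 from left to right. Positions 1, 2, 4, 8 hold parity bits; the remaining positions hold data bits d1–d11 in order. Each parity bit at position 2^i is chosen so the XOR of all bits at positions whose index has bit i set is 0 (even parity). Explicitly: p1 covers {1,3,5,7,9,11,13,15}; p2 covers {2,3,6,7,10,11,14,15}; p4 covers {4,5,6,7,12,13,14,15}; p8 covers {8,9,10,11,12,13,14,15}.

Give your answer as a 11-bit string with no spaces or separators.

00011001010

s1 (pos 1,3,5,7,9,11,13,15): 0⊕0⊕0⊕1⊕1⊕0⊕0⊕0 = 0
s2 (pos 2,3,6,7,10,11,14,15): 0⊕0⊕0⊕1⊕0⊕0⊕1⊕0 = 0
s4 (pos 4,5,6,7,12,13,14,15): 1⊕0⊕0⊕1⊕1⊕0⊕1⊕0 = 0
s8 (pos 8,9,10,11,12,13,14,15): 1⊕1⊕0⊕0⊕1⊕0⊕1⊕0 = 0
Syndrome s8…s1 = 0000 → no error.
Read data bits from positions 3,5,6,7,9,10,11,12,13,14,15: 00011001010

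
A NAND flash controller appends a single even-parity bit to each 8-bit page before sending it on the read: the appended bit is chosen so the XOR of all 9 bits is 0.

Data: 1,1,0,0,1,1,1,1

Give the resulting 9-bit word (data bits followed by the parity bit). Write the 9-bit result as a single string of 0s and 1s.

XOR of the 8 data bits: 1⊕1⊕0⊕0⊕1⊕1⊕1⊕1 = 0
Parity bit = 0 (so all 9 bits XOR to 0).

110011110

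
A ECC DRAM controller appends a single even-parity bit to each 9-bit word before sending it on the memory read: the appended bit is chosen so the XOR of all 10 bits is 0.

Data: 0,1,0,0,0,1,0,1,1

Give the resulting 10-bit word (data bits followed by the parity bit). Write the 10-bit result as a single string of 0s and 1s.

0100010110

XOR of the 9 data bits: 0⊕1⊕0⊕0⊕0⊕1⊕0⊕1⊕1 = 0
Parity bit = 0 (so all 10 bits XOR to 0).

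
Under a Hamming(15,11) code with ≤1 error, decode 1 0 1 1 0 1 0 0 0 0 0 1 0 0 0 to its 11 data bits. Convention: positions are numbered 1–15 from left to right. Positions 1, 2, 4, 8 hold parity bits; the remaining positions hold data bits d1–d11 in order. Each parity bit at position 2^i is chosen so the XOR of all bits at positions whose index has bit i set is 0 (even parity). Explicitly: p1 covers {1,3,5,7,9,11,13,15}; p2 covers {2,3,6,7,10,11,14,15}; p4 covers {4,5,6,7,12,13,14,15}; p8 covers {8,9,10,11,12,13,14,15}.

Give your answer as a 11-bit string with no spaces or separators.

10100000000

s1 (pos 1,3,5,7,9,11,13,15): 1⊕1⊕0⊕0⊕0⊕0⊕0⊕0 = 0
s2 (pos 2,3,6,7,10,11,14,15): 0⊕1⊕1⊕0⊕0⊕0⊕0⊕0 = 0
s4 (pos 4,5,6,7,12,13,14,15): 1⊕0⊕1⊕0⊕1⊕0⊕0⊕0 = 1
s8 (pos 8,9,10,11,12,13,14,15): 0⊕0⊕0⊕0⊕1⊕0⊕0⊕0 = 1
Syndrome s8…s1 = 1100 → error at position 12.
Flip position 12: 101101000001000 → 101101000000000
Read data bits from positions 3,5,6,7,9,10,11,12,13,14,15: 10100000000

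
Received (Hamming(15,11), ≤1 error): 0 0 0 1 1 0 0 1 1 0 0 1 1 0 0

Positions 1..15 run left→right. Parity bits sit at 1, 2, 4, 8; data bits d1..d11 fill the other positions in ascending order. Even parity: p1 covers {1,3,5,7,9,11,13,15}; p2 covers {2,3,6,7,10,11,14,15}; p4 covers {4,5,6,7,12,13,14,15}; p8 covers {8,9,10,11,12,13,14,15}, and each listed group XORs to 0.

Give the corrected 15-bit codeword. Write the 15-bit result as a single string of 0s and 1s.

100110011001100

s1 (pos 1,3,5,7,9,11,13,15): 0⊕0⊕1⊕0⊕1⊕0⊕1⊕0 = 1
s2 (pos 2,3,6,7,10,11,14,15): 0⊕0⊕0⊕0⊕0⊕0⊕0⊕0 = 0
s4 (pos 4,5,6,7,12,13,14,15): 1⊕1⊕0⊕0⊕1⊕1⊕0⊕0 = 0
s8 (pos 8,9,10,11,12,13,14,15): 1⊕1⊕0⊕0⊕1⊕1⊕0⊕0 = 0
Syndrome s8…s1 = 0001 → error at position 1.
Flip position 1: 000110011001100 → 100110011001100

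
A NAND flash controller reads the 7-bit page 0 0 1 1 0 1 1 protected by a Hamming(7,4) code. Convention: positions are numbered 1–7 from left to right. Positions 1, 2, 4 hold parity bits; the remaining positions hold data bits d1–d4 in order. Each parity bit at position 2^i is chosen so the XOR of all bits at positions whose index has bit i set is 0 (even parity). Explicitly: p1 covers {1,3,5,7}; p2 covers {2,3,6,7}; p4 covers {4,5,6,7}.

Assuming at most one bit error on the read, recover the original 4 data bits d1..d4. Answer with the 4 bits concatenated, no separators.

1001

s1 (pos 1,3,5,7): 0⊕1⊕0⊕1 = 0
s2 (pos 2,3,6,7): 0⊕1⊕1⊕1 = 1
s4 (pos 4,5,6,7): 1⊕0⊕1⊕1 = 1
Syndrome s4…s1 = 110 → error at position 6.
Flip position 6: 0011011 → 0011001
Read data bits from positions 3,5,6,7: 1001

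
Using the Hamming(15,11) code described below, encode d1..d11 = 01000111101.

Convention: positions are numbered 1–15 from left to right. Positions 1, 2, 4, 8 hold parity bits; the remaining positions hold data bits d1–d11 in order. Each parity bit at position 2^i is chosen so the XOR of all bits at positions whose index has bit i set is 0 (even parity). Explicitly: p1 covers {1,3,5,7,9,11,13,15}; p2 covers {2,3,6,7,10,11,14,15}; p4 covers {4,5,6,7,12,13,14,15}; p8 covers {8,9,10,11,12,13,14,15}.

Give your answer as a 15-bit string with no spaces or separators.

010010010111101

Place data at non-parity positions: p1 p2 0 p4 1 0 0 p8 0 1 1 1 1 0 1
p1 (pos 1,3,5,7,9,11,13,15): XOR of data positions = 0⊕1⊕0⊕0⊕1⊕1⊕1 = 0
p2 (pos 2,3,6,7,10,11,14,15): XOR of data positions = 0⊕0⊕0⊕1⊕1⊕0⊕1 = 1
p4 (pos 4,5,6,7,12,13,14,15): XOR of data positions = 1⊕0⊕0⊕1⊕1⊕0⊕1 = 0
p8 (pos 8,9,10,11,12,13,14,15): XOR of data positions = 0⊕1⊕1⊕1⊕1⊕0⊕1 = 1
Codeword: 010010010111101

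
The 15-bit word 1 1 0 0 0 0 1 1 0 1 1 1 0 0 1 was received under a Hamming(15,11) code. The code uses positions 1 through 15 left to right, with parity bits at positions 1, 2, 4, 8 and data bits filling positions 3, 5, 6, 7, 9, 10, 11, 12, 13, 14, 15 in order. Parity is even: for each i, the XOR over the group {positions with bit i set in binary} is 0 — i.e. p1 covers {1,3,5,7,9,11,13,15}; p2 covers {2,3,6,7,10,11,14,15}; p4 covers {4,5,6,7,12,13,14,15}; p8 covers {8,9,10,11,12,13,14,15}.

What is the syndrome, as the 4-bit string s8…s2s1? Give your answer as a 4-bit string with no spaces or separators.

1110

s1 (pos 1,3,5,7,9,11,13,15): 1⊕0⊕0⊕1⊕0⊕1⊕0⊕1 = 0
s2 (pos 2,3,6,7,10,11,14,15): 1⊕0⊕0⊕1⊕1⊕1⊕0⊕1 = 1
s4 (pos 4,5,6,7,12,13,14,15): 0⊕0⊕0⊕1⊕1⊕0⊕0⊕1 = 1
s8 (pos 8,9,10,11,12,13,14,15): 1⊕0⊕1⊕1⊕1⊕0⊕0⊕1 = 1
Syndrome s8…s1 = 1110 → error at position 14.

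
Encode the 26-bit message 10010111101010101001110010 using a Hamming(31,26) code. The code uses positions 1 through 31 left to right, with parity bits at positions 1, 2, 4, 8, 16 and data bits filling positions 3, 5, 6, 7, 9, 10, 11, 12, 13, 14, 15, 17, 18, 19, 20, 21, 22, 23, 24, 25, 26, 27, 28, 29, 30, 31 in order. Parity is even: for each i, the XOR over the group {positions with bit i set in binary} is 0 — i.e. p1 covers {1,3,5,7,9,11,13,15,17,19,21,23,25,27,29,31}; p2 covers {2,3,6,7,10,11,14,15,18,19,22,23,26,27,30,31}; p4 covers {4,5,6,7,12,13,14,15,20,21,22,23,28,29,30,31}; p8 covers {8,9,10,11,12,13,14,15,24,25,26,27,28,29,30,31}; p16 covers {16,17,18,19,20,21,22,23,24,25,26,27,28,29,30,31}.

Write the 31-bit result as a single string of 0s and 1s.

Place data at non-parity positions: p1 p2 1 p4 0 0 1 p8 0 1 1 1 1 0 1 p16 0 1 0 1 0 1 0 0 1 1 1 0 0 1 0
p1 (pos 1,3,5,7,9,11,13,15,17,19,21,23,25,27,29,31): XOR of data positions = 1⊕0⊕1⊕0⊕1⊕1⊕1⊕0⊕0⊕0⊕0⊕1⊕1⊕0⊕0 = 1
p2 (pos 2,3,6,7,10,11,14,15,18,19,22,23,26,27,30,31): XOR of data positions = 1⊕0⊕1⊕1⊕1⊕0⊕1⊕1⊕0⊕1⊕0⊕1⊕1⊕1⊕0 = 0
p4 (pos 4,5,6,7,12,13,14,15,20,21,22,23,28,29,30,31): XOR of data positions = 0⊕0⊕1⊕1⊕1⊕0⊕1⊕1⊕0⊕1⊕0⊕0⊕0⊕1⊕0 = 1
p8 (pos 8,9,10,11,12,13,14,15,24,25,26,27,28,29,30,31): XOR of data positions = 0⊕1⊕1⊕1⊕1⊕0⊕1⊕0⊕1⊕1⊕1⊕0⊕0⊕1⊕0 = 1
p16 (pos 16,17,18,19,20,21,22,23,24,25,26,27,28,29,30,31): XOR of data positions = 0⊕1⊕0⊕1⊕0⊕1⊕0⊕0⊕1⊕1⊕1⊕0⊕0⊕1⊕0 = 1
Codeword: 1011001101111011010101001110010

1011001101111011010101001110010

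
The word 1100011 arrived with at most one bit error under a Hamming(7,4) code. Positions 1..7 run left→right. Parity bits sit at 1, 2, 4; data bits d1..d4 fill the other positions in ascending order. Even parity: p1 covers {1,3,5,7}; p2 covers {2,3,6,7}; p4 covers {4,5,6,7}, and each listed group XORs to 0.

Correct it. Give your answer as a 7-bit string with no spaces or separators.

1000011

s1 (pos 1,3,5,7): 1⊕0⊕0⊕1 = 0
s2 (pos 2,3,6,7): 1⊕0⊕1⊕1 = 1
s4 (pos 4,5,6,7): 0⊕0⊕1⊕1 = 0
Syndrome s4…s1 = 010 → error at position 2.
Flip position 2: 1100011 → 1000011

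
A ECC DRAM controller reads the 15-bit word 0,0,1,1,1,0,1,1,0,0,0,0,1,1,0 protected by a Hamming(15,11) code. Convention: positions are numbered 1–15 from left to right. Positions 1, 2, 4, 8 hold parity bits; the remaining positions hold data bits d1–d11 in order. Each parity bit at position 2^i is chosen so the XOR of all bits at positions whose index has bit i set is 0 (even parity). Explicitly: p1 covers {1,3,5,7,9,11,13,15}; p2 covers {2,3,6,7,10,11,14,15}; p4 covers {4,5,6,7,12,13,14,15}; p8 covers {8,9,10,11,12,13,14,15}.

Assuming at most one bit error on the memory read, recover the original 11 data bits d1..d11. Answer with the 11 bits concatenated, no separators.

11010000100

s1 (pos 1,3,5,7,9,11,13,15): 0⊕1⊕1⊕1⊕0⊕0⊕1⊕0 = 0
s2 (pos 2,3,6,7,10,11,14,15): 0⊕1⊕0⊕1⊕0⊕0⊕1⊕0 = 1
s4 (pos 4,5,6,7,12,13,14,15): 1⊕1⊕0⊕1⊕0⊕1⊕1⊕0 = 1
s8 (pos 8,9,10,11,12,13,14,15): 1⊕0⊕0⊕0⊕0⊕1⊕1⊕0 = 1
Syndrome s8…s1 = 1110 → error at position 14.
Flip position 14: 001110110000110 → 001110110000100
Read data bits from positions 3,5,6,7,9,10,11,12,13,14,15: 11010000100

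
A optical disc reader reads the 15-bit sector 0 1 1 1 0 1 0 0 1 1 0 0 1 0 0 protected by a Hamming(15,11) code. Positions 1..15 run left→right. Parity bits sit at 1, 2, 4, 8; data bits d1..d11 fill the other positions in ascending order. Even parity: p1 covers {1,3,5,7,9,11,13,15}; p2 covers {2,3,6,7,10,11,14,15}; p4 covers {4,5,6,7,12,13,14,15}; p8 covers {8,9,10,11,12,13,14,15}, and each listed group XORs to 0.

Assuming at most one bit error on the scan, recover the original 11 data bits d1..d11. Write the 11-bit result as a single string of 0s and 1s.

s1 (pos 1,3,5,7,9,11,13,15): 0⊕1⊕0⊕0⊕1⊕0⊕1⊕0 = 1
s2 (pos 2,3,6,7,10,11,14,15): 1⊕1⊕1⊕0⊕1⊕0⊕0⊕0 = 0
s4 (pos 4,5,6,7,12,13,14,15): 1⊕0⊕1⊕0⊕0⊕1⊕0⊕0 = 1
s8 (pos 8,9,10,11,12,13,14,15): 0⊕1⊕1⊕0⊕0⊕1⊕0⊕0 = 1
Syndrome s8…s1 = 1101 → error at position 13.
Flip position 13: 011101001100100 → 011101001100000
Read data bits from positions 3,5,6,7,9,10,11,12,13,14,15: 10101100000

10101100000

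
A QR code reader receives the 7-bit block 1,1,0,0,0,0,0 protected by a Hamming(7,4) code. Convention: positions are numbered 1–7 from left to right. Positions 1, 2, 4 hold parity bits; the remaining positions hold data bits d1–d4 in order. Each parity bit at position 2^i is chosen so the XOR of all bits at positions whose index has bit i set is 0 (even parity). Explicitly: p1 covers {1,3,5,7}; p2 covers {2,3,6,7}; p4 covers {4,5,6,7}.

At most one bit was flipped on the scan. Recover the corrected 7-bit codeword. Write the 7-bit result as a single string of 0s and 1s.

s1 (pos 1,3,5,7): 1⊕0⊕0⊕0 = 1
s2 (pos 2,3,6,7): 1⊕0⊕0⊕0 = 1
s4 (pos 4,5,6,7): 0⊕0⊕0⊕0 = 0
Syndrome s4…s1 = 011 → error at position 3.
Flip position 3: 1100000 → 1110000

1110000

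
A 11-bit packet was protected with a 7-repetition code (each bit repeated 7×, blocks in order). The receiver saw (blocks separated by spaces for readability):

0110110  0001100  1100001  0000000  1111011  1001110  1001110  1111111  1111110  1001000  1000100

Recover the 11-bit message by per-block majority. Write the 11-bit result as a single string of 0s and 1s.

Block 1 (0110110): 4 ones → 1
Block 2 (0001100): 2 ones → 0
Block 3 (1100001): 3 ones → 0
Block 4 (0000000): 0 ones → 0
Block 5 (1111011): 6 ones → 1
Block 6 (1001110): 4 ones → 1
Block 7 (1001110): 4 ones → 1
Block 8 (1111111): 7 ones → 1
Block 9 (1111110): 6 ones → 1
Block 10 (1001000): 2 ones → 0
Block 11 (1000100): 2 ones → 0

10001111100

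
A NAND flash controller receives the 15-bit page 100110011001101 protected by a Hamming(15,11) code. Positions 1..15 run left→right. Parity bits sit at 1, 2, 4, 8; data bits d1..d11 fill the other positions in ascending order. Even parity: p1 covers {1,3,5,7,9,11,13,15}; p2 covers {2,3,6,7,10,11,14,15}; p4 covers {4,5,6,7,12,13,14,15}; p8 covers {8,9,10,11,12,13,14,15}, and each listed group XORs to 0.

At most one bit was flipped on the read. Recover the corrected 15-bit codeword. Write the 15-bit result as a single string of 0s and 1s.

100110011001100

s1 (pos 1,3,5,7,9,11,13,15): 1⊕0⊕1⊕0⊕1⊕0⊕1⊕1 = 1
s2 (pos 2,3,6,7,10,11,14,15): 0⊕0⊕0⊕0⊕0⊕0⊕0⊕1 = 1
s4 (pos 4,5,6,7,12,13,14,15): 1⊕1⊕0⊕0⊕1⊕1⊕0⊕1 = 1
s8 (pos 8,9,10,11,12,13,14,15): 1⊕1⊕0⊕0⊕1⊕1⊕0⊕1 = 1
Syndrome s8…s1 = 1111 → error at position 15.
Flip position 15: 100110011001101 → 100110011001100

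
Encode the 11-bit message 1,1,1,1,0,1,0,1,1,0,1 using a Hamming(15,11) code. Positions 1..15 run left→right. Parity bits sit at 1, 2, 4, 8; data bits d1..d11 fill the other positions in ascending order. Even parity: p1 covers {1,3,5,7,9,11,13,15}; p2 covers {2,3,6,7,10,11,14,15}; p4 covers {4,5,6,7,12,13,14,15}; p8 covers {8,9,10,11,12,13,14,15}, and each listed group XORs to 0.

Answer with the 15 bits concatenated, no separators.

Place data at non-parity positions: p1 p2 1 p4 1 1 1 p8 0 1 0 1 1 0 1
p1 (pos 1,3,5,7,9,11,13,15): XOR of data positions = 1⊕1⊕1⊕0⊕0⊕1⊕1 = 1
p2 (pos 2,3,6,7,10,11,14,15): XOR of data positions = 1⊕1⊕1⊕1⊕0⊕0⊕1 = 1
p4 (pos 4,5,6,7,12,13,14,15): XOR of data positions = 1⊕1⊕1⊕1⊕1⊕0⊕1 = 0
p8 (pos 8,9,10,11,12,13,14,15): XOR of data positions = 0⊕1⊕0⊕1⊕1⊕0⊕1 = 0
Codeword: 111011100101101

111011100101101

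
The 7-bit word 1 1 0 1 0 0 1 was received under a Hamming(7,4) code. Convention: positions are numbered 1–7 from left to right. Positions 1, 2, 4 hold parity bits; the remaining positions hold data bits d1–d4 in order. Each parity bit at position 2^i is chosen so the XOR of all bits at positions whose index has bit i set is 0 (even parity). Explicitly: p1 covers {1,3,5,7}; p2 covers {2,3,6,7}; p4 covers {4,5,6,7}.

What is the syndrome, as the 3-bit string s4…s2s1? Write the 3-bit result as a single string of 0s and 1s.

s1 (pos 1,3,5,7): 1⊕0⊕0⊕1 = 0
s2 (pos 2,3,6,7): 1⊕0⊕0⊕1 = 0
s4 (pos 4,5,6,7): 1⊕0⊕0⊕1 = 0
Syndrome s4…s1 = 000 → no error.

000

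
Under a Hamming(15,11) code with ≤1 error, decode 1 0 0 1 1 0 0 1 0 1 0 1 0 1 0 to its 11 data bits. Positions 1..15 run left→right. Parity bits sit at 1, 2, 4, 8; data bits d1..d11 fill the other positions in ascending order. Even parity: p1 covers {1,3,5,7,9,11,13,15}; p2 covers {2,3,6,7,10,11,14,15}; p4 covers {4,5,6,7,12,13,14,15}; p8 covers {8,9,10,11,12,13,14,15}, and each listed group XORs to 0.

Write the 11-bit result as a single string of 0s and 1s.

s1 (pos 1,3,5,7,9,11,13,15): 1⊕0⊕1⊕0⊕0⊕0⊕0⊕0 = 0
s2 (pos 2,3,6,7,10,11,14,15): 0⊕0⊕0⊕0⊕1⊕0⊕1⊕0 = 0
s4 (pos 4,5,6,7,12,13,14,15): 1⊕1⊕0⊕0⊕1⊕0⊕1⊕0 = 0
s8 (pos 8,9,10,11,12,13,14,15): 1⊕0⊕1⊕0⊕1⊕0⊕1⊕0 = 0
Syndrome s8…s1 = 0000 → no error.
Read data bits from positions 3,5,6,7,9,10,11,12,13,14,15: 01000101010

01000101010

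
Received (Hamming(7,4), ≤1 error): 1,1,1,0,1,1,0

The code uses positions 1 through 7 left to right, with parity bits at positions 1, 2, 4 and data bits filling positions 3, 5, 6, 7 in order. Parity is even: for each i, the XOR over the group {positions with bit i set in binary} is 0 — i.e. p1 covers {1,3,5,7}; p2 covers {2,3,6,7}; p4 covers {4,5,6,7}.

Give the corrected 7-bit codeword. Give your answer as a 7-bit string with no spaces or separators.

1100110

s1 (pos 1,3,5,7): 1⊕1⊕1⊕0 = 1
s2 (pos 2,3,6,7): 1⊕1⊕1⊕0 = 1
s4 (pos 4,5,6,7): 0⊕1⊕1⊕0 = 0
Syndrome s4…s1 = 011 → error at position 3.
Flip position 3: 1110110 → 1100110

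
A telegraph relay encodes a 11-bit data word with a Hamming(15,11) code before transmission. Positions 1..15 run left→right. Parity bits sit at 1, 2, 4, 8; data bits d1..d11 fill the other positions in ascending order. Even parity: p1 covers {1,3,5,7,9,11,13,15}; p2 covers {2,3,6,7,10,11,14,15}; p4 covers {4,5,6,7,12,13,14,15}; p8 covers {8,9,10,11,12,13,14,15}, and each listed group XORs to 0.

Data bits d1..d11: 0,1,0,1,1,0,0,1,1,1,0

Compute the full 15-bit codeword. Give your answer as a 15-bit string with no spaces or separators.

000110101001110

Place data at non-parity positions: p1 p2 0 p4 1 0 1 p8 1 0 0 1 1 1 0
p1 (pos 1,3,5,7,9,11,13,15): XOR of data positions = 0⊕1⊕1⊕1⊕0⊕1⊕0 = 0
p2 (pos 2,3,6,7,10,11,14,15): XOR of data positions = 0⊕0⊕1⊕0⊕0⊕1⊕0 = 0
p4 (pos 4,5,6,7,12,13,14,15): XOR of data positions = 1⊕0⊕1⊕1⊕1⊕1⊕0 = 1
p8 (pos 8,9,10,11,12,13,14,15): XOR of data positions = 1⊕0⊕0⊕1⊕1⊕1⊕0 = 0
Codeword: 000110101001110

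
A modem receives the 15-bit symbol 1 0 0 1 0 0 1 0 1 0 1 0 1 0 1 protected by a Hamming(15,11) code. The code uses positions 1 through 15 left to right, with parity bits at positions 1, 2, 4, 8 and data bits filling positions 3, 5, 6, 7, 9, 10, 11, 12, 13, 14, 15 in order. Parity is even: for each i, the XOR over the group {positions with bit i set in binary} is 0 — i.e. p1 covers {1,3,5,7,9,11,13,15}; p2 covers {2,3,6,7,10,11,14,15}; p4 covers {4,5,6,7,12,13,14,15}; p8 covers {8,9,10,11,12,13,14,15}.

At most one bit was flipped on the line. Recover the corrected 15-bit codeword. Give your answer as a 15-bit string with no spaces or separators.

110100101010101

s1 (pos 1,3,5,7,9,11,13,15): 1⊕0⊕0⊕1⊕1⊕1⊕1⊕1 = 0
s2 (pos 2,3,6,7,10,11,14,15): 0⊕0⊕0⊕1⊕0⊕1⊕0⊕1 = 1
s4 (pos 4,5,6,7,12,13,14,15): 1⊕0⊕0⊕1⊕0⊕1⊕0⊕1 = 0
s8 (pos 8,9,10,11,12,13,14,15): 0⊕1⊕0⊕1⊕0⊕1⊕0⊕1 = 0
Syndrome s8…s1 = 0010 → error at position 2.
Flip position 2: 100100101010101 → 110100101010101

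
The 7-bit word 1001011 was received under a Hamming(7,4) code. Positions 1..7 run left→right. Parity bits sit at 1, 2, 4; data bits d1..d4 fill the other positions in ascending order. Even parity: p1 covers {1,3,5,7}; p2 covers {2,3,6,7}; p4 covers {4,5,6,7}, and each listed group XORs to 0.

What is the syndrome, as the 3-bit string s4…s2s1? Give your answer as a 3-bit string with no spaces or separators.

s1 (pos 1,3,5,7): 1⊕0⊕0⊕1 = 0
s2 (pos 2,3,6,7): 0⊕0⊕1⊕1 = 0
s4 (pos 4,5,6,7): 1⊕0⊕1⊕1 = 1
Syndrome s4…s1 = 100 → error at position 4.

100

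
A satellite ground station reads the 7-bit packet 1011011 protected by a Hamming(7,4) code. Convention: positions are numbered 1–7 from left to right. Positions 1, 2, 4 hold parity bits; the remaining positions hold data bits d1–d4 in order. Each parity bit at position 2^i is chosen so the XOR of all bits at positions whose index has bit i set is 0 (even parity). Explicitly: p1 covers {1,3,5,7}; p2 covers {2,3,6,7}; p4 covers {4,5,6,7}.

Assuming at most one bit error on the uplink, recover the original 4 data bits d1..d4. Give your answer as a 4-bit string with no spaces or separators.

s1 (pos 1,3,5,7): 1⊕1⊕0⊕1 = 1
s2 (pos 2,3,6,7): 0⊕1⊕1⊕1 = 1
s4 (pos 4,5,6,7): 1⊕0⊕1⊕1 = 1
Syndrome s4…s1 = 111 → error at position 7.
Flip position 7: 1011011 → 1011010
Read data bits from positions 3,5,6,7: 1010

1010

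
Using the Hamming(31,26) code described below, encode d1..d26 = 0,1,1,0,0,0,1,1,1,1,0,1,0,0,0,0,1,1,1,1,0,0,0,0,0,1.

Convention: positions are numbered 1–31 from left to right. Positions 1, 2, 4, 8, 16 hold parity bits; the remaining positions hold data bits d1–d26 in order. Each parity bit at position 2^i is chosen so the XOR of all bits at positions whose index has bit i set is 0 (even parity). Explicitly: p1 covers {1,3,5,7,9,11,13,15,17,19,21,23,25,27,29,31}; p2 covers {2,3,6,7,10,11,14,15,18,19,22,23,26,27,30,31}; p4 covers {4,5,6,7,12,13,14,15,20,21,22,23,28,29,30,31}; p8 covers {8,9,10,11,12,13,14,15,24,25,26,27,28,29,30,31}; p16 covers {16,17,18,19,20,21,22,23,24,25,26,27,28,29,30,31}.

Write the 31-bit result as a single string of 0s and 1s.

1000110100111100100001111000001

Place data at non-parity positions: p1 p2 0 p4 1 1 0 p8 0 0 1 1 1 1 0 p16 1 0 0 0 0 1 1 1 1 0 0 0 0 0 1
p1 (pos 1,3,5,7,9,11,13,15,17,19,21,23,25,27,29,31): XOR of data positions = 0⊕1⊕0⊕0⊕1⊕1⊕0⊕1⊕0⊕0⊕1⊕1⊕0⊕0⊕1 = 1
p2 (pos 2,3,6,7,10,11,14,15,18,19,22,23,26,27,30,31): XOR of data positions = 0⊕1⊕0⊕0⊕1⊕1⊕0⊕0⊕0⊕1⊕1⊕0⊕0⊕0⊕1 = 0
p4 (pos 4,5,6,7,12,13,14,15,20,21,22,23,28,29,30,31): XOR of data positions = 1⊕1⊕0⊕1⊕1⊕1⊕0⊕0⊕0⊕1⊕1⊕0⊕0⊕0⊕1 = 0
p8 (pos 8,9,10,11,12,13,14,15,24,25,26,27,28,29,30,31): XOR of data positions = 0⊕0⊕1⊕1⊕1⊕1⊕0⊕1⊕1⊕0⊕0⊕0⊕0⊕0⊕1 = 1
p16 (pos 16,17,18,19,20,21,22,23,24,25,26,27,28,29,30,31): XOR of data positions = 1⊕0⊕0⊕0⊕0⊕1⊕1⊕1⊕1⊕0⊕0⊕0⊕0⊕0⊕1 = 0
Codeword: 1000110100111100100001111000001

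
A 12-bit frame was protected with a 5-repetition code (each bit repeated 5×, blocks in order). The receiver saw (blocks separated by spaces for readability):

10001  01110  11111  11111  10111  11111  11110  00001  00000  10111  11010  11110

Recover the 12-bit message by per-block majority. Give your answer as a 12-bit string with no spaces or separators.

Block 1 (10001): 2 ones → 0
Block 2 (01110): 3 ones → 1
Block 3 (11111): 5 ones → 1
Block 4 (11111): 5 ones → 1
Block 5 (10111): 4 ones → 1
Block 6 (11111): 5 ones → 1
Block 7 (11110): 4 ones → 1
Block 8 (00001): 1 one → 0
Block 9 (00000): 0 ones → 0
Block 10 (10111): 4 ones → 1
Block 11 (11010): 3 ones → 1
Block 12 (11110): 4 ones → 1

011111100111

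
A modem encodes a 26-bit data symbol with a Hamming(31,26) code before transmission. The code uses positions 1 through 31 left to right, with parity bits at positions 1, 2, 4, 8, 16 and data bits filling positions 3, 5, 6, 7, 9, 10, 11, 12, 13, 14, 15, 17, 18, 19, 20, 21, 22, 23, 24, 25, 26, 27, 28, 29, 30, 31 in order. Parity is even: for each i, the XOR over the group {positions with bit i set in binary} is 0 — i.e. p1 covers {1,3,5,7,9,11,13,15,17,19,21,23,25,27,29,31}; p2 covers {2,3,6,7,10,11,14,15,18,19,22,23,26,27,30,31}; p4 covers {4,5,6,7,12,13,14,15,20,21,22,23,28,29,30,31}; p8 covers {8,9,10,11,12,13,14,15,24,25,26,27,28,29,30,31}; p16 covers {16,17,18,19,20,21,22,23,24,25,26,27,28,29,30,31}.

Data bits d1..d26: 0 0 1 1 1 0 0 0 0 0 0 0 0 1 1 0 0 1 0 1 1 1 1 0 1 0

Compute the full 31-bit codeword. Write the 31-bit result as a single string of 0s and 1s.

Place data at non-parity positions: p1 p2 0 p4 0 1 1 p8 1 0 0 0 0 0 0 p16 0 0 1 1 0 0 1 0 1 1 1 1 0 1 0
p1 (pos 1,3,5,7,9,11,13,15,17,19,21,23,25,27,29,31): XOR of data positions = 0⊕0⊕1⊕1⊕0⊕0⊕0⊕0⊕1⊕0⊕1⊕1⊕1⊕0⊕0 = 0
p2 (pos 2,3,6,7,10,11,14,15,18,19,22,23,26,27,30,31): XOR of data positions = 0⊕1⊕1⊕0⊕0⊕0⊕0⊕0⊕1⊕0⊕1⊕1⊕1⊕1⊕0 = 1
p4 (pos 4,5,6,7,12,13,14,15,20,21,22,23,28,29,30,31): XOR of data positions = 0⊕1⊕1⊕0⊕0⊕0⊕0⊕1⊕0⊕0⊕1⊕1⊕0⊕1⊕0 = 0
p8 (pos 8,9,10,11,12,13,14,15,24,25,26,27,28,29,30,31): XOR of data positions = 1⊕0⊕0⊕0⊕0⊕0⊕0⊕0⊕1⊕1⊕1⊕1⊕0⊕1⊕0 = 0
p16 (pos 16,17,18,19,20,21,22,23,24,25,26,27,28,29,30,31): XOR of data positions = 0⊕0⊕1⊕1⊕0⊕0⊕1⊕0⊕1⊕1⊕1⊕1⊕0⊕1⊕0 = 0
Codeword: 0100011010000000001100101111010

0100011010000000001100101111010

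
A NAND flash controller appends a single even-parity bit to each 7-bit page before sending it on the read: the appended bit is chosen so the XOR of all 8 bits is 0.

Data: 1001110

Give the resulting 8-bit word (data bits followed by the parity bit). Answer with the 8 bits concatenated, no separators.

XOR of the 7 data bits: 1⊕0⊕0⊕1⊕1⊕1⊕0 = 0
Parity bit = 0 (so all 8 bits XOR to 0).

10011100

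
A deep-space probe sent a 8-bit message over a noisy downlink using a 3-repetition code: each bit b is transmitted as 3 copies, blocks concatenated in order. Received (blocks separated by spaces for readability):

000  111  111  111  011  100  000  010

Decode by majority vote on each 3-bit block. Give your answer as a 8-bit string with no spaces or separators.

01111000

Block 1 (000): 0 ones → 0
Block 2 (111): 3 ones → 1
Block 3 (111): 3 ones → 1
Block 4 (111): 3 ones → 1
Block 5 (011): 2 ones → 1
Block 6 (100): 1 one → 0
Block 7 (000): 0 ones → 0
Block 8 (010): 1 one → 0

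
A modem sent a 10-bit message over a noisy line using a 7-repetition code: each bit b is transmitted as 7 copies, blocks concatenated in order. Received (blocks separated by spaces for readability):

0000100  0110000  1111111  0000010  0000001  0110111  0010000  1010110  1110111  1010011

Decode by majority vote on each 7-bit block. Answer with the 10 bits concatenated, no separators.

Block 1 (0000100): 1 one → 0
Block 2 (0110000): 2 ones → 0
Block 3 (1111111): 7 ones → 1
Block 4 (0000010): 1 one → 0
Block 5 (0000001): 1 one → 0
Block 6 (0110111): 5 ones → 1
Block 7 (0010000): 1 one → 0
Block 8 (1010110): 4 ones → 1
Block 9 (1110111): 6 ones → 1
Block 10 (1010011): 4 ones → 1

0010010111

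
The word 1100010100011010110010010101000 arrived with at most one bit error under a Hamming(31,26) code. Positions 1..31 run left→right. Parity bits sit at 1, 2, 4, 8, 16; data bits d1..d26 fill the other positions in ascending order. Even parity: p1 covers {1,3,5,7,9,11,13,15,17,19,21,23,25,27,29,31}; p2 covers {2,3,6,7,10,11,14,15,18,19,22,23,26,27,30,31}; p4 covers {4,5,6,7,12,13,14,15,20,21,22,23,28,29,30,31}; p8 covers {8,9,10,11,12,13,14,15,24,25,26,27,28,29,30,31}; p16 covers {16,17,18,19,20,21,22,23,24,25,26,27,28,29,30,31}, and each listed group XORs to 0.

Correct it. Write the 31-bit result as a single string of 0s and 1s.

s1 (pos 1,3,5,7,9,11,13,15,17,19,21,23,25,27,29,31): 1⊕0⊕0⊕0⊕0⊕0⊕1⊕1⊕1⊕0⊕1⊕0⊕0⊕0⊕0⊕0 = 1
s2 (pos 2,3,6,7,10,11,14,15,18,19,22,23,26,27,30,31): 1⊕0⊕1⊕0⊕0⊕0⊕0⊕1⊕1⊕0⊕0⊕0⊕1⊕0⊕0⊕0 = 1
s4 (pos 4,5,6,7,12,13,14,15,20,21,22,23,28,29,30,31): 0⊕0⊕1⊕0⊕1⊕1⊕0⊕1⊕0⊕1⊕0⊕0⊕1⊕0⊕0⊕0 = 0
s8 (pos 8,9,10,11,12,13,14,15,24,25,26,27,28,29,30,31): 1⊕0⊕0⊕0⊕1⊕1⊕0⊕1⊕1⊕0⊕1⊕0⊕1⊕0⊕0⊕0 = 1
s16 (pos 16,17,18,19,20,21,22,23,24,25,26,27,28,29,30,31): 0⊕1⊕1⊕0⊕0⊕1⊕0⊕0⊕1⊕0⊕1⊕0⊕1⊕0⊕0⊕0 = 0
Syndrome s16…s1 = 01011 → error at position 11.
Flip position 11: 1100010100011010110010010101000 → 1100010100111010110010010101000

1100010100111010110010010101000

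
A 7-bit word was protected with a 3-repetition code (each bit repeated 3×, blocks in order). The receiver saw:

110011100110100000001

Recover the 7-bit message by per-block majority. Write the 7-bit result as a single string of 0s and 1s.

Block 1 (110): 2 ones → 1
Block 2 (011): 2 ones → 1
Block 3 (100): 1 one → 0
Block 4 (110): 2 ones → 1
Block 5 (100): 1 one → 0
Block 6 (000): 0 ones → 0
Block 7 (001): 1 one → 0

1101000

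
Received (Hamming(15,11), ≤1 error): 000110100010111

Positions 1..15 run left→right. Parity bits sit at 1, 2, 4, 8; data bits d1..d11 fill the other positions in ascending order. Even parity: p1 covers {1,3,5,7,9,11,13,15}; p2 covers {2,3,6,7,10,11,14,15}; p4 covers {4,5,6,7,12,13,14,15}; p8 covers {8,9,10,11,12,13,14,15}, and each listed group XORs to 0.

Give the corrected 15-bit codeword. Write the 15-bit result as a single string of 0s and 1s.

s1 (pos 1,3,5,7,9,11,13,15): 0⊕0⊕1⊕1⊕0⊕1⊕1⊕1 = 1
s2 (pos 2,3,6,7,10,11,14,15): 0⊕0⊕0⊕1⊕0⊕1⊕1⊕1 = 0
s4 (pos 4,5,6,7,12,13,14,15): 1⊕1⊕0⊕1⊕0⊕1⊕1⊕1 = 0
s8 (pos 8,9,10,11,12,13,14,15): 0⊕0⊕0⊕1⊕0⊕1⊕1⊕1 = 0
Syndrome s8…s1 = 0001 → error at position 1.
Flip position 1: 000110100010111 → 100110100010111

100110100010111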